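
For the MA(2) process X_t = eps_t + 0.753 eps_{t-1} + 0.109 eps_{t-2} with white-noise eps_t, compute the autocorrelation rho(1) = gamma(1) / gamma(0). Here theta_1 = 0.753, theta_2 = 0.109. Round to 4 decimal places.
\rho(1) = 0.5289

For an MA(q) process with theta_0 = 1, the autocovariance is
  gamma(k) = sigma^2 * sum_{i=0..q-k} theta_i * theta_{i+k},
and rho(k) = gamma(k) / gamma(0). Sigma^2 cancels.
  numerator   = (1)*(0.753) + (0.753)*(0.109) = 0.835077.
  denominator = (1)^2 + (0.753)^2 + (0.109)^2 = 1.57889.
  rho(1) = 0.835077 / 1.57889 = 0.5289.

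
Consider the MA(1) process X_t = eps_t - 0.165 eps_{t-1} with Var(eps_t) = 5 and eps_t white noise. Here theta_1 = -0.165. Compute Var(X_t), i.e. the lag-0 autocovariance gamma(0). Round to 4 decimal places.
\gamma(0) = 5.1361

For an MA(q) process X_t = eps_t + sum_i theta_i eps_{t-i} with
Var(eps_t) = sigma^2, the variance is
  gamma(0) = sigma^2 * (1 + sum_i theta_i^2).
  sum_i theta_i^2 = (-0.165)^2 = 0.027225.
  gamma(0) = 5 * (1 + 0.027225) = 5 * 1.027225 = 5.136125, which rounds to 5.1361.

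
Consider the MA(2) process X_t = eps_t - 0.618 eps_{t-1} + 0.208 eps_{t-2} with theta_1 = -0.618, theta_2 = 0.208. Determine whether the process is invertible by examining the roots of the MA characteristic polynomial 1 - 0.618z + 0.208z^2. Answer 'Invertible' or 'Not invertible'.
\text{Invertible}

The MA(q) characteristic polynomial is P(z) = 1 - 0.618z + 0.208z^2.
Invertibility requires all roots to lie outside the unit circle, i.e. |z| > 1 for every root.
Set 1 + (-0.618) z + (0.208) z^2 = 0, i.e. a z^2 + b z + c = 0 with a = 0.208, b = -0.618, c = 1.
Discriminant D = b^2 - 4ac = (-0.618)^2 - 4*(0.208)*1 = 0.381924 - (0.832) = -0.450076.
D < 0, so the roots are the complex-conjugate pair z = (-b +/- i sqrt(-D)) / (2a) = 1.4856 +/- 1.6127i.
For a conjugate pair |z|^2 = z * conj(z) = (product of roots) = c/a = 1/(0.208) = 4.807692, so |z| = sqrt(4.807692) = 2.1926 for both roots.
Moduli of all roots: 2.1926, 2.1926.
All moduli strictly greater than 1? Yes.
Verdict: Invertible.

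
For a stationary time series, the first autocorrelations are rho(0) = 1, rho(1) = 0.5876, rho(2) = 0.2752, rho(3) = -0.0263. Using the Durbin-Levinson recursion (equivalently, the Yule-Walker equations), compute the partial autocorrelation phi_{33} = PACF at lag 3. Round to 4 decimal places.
\phi_{33} = -0.2201

The PACF at lag k is phi_{kk}, the last component of the solution
to the Yule-Walker system G_k phi = r_k where
  (G_k)_{ij} = rho(|i - j|), (r_k)_i = rho(i), i,j = 1..k.
Equivalently, Durbin-Levinson gives phi_{kk} iteratively:
  phi_{11} = rho(1)
  phi_{kk} = [rho(k) - sum_{j=1..k-1} phi_{k-1,j} rho(k-j)]
            / [1 - sum_{j=1..k-1} phi_{k-1,j} rho(j)],
  phi_{k,j} = phi_{k-1,j} - phi_{kk} phi_{k-1,k-j},  j = 1..k-1.
Step k = 1:
  phi_11 = rho(1) = 0.5876.
Step k = 2:
  phi_22 = [rho(2) - phi_11 rho(1)] / [1 - phi_11 rho(1)] = [0.2752 - (0.5876)(0.5876)] / [1 - (0.5876)(0.5876)]
         = -0.07007376 / 0.65472624 = -0.107028.
  Update: phi_21 = phi_11 - phi_22 phi_11 = 0.5876 - (-0.107028)(0.5876) = 0.650489.
Step k = 3:
  phi_33 = [rho(3) - phi_21 rho(2) - phi_22 rho(1)] / [1 - phi_21 rho(1) - phi_22 rho(2)]
    numerator   = -0.0263 - (0.650489)(0.2752) - (-0.107028)(0.5876) = -0.14242528
    denominator = 1 - (0.650489)(0.5876) - (-0.107028)(0.2752) = 0.64722642
  phi_33 = -0.14242528 / 0.64722642 = -0.2201.
Therefore phi_{33} = -0.2201.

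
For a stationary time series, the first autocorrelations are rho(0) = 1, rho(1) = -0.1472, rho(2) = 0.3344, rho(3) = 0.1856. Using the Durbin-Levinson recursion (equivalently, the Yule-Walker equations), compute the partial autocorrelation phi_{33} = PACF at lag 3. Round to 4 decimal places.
\phi_{33} = 0.3030

The PACF at lag k is phi_{kk}, the last component of the solution
to the Yule-Walker system G_k phi = r_k where
  (G_k)_{ij} = rho(|i - j|), (r_k)_i = rho(i), i,j = 1..k.
Equivalently, Durbin-Levinson gives phi_{kk} iteratively:
  phi_{11} = rho(1)
  phi_{kk} = [rho(k) - sum_{j=1..k-1} phi_{k-1,j} rho(k-j)]
            / [1 - sum_{j=1..k-1} phi_{k-1,j} rho(j)],
  phi_{k,j} = phi_{k-1,j} - phi_{kk} phi_{k-1,k-j},  j = 1..k-1.
Step k = 1:
  phi_11 = rho(1) = -0.1472.
Step k = 2:
  phi_22 = [rho(2) - phi_11 rho(1)] / [1 - phi_11 rho(1)] = [0.3344 - (-0.1472)(-0.1472)] / [1 - (-0.1472)(-0.1472)]
         = 0.31273216 / 0.97833216 = 0.319658.
  Update: phi_21 = phi_11 - phi_22 phi_11 = -0.1472 - (0.319658)(-0.1472) = -0.100146.
Step k = 3:
  phi_33 = [rho(3) - phi_21 rho(2) - phi_22 rho(1)] / [1 - phi_21 rho(1) - phi_22 rho(2)]
    numerator   = 0.1856 - (-0.100146)(0.3344) - (0.319658)(-0.1472) = 0.26614264
    denominator = 1 - (-0.100146)(-0.1472) - (0.319658)(0.3344) = 0.87836468
  phi_33 = 0.26614264 / 0.87836468 = 0.303.
Therefore phi_{33} = 0.3030.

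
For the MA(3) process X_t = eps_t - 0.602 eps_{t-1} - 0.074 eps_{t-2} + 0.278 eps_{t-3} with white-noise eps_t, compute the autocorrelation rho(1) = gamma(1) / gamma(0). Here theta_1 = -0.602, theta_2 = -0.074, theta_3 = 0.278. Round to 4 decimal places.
\rho(1) = -0.4000

For an MA(q) process with theta_0 = 1, the autocovariance is
  gamma(k) = sigma^2 * sum_{i=0..q-k} theta_i * theta_{i+k},
and rho(k) = gamma(k) / gamma(0). Sigma^2 cancels.
  numerator   = (1)*(-0.602) + (-0.602)*(-0.074) + (-0.074)*(0.278) = -0.578024.
  denominator = (1)^2 + (-0.602)^2 + (-0.074)^2 + (0.278)^2 = 1.445164.
  rho(1) = -0.578024 / 1.445164 = -0.4000.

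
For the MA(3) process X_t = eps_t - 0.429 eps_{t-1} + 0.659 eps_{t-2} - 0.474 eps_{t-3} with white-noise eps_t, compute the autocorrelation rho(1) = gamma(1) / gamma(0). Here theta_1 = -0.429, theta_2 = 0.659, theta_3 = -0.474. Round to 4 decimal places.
\rho(1) = -0.5557

For an MA(q) process with theta_0 = 1, the autocovariance is
  gamma(k) = sigma^2 * sum_{i=0..q-k} theta_i * theta_{i+k},
and rho(k) = gamma(k) / gamma(0). Sigma^2 cancels.
  numerator   = (1)*(-0.429) + (-0.429)*(0.659) + (0.659)*(-0.474) = -1.024077.
  denominator = (1)^2 + (-0.429)^2 + (0.659)^2 + (-0.474)^2 = 1.842998.
  rho(1) = -1.024077 / 1.842998 = -0.5557.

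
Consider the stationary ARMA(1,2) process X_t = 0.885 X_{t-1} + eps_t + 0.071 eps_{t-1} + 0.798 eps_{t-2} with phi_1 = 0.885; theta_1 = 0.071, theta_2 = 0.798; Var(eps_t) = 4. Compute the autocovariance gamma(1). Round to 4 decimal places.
\gamma(1) = 54.2506

Multiply the model equation by X_{t-k} and take expectations. With theta_0 = psi_0 = 1 and psi_j the MA(infinity) weights, this gives
  gamma(k) - sum_i phi_i gamma(k-i) = c_k,
  c_k = sigma^2 * sum_{j=k..q} theta_j psi_{j-k}   (c_k = 0 for k > q),
using gamma(-m) = gamma(m).
psi-weights needed (psi_j = theta_j + sum_i phi_i psi_{j-i}):
  psi_1 = theta_1 + phi_1 = 0.071 + (0.885) = 0.956
  psi_2 = theta_2 + phi_1 psi_1 = 0.798 + (0.885)(0.956) = 1.64406
Right-hand sides:
  c_0 = sigma^2 (1 + theta_1 psi_1 + theta_2 psi_2) = 4 * (1 + (0.071)(0.956) + (0.798)(1.64406)) = 4 * 2.379836 = 9.519344
  c_1 = sigma^2 (theta_1 + theta_2 psi_1) = 4 * (0.071 + (0.798)(0.956)) = 3.335552
  c_2 = sigma^2 theta_2 = 4 * (0.798) = 3.192
Equations for k = 0 and k = 1 (AR order 1):
  gamma(0) = phi_1 gamma(1) + c_0
  gamma(1) = phi_1 gamma(0) + c_1
Substituting the second into the first: gamma(0) (1 - phi_1^2) = c_0 + phi_1 c_1, so
  gamma(0) = (c_0 + phi_1 c_1) / (1 - phi_1^2) = (9.519344 + (0.885)(3.335552)) / (1 - (0.885)^2) = 12.471307 / 0.216775 = 57.531113.
  gamma(1) = phi_1 gamma(0) + c_1 = (0.885)(57.531113) + (3.335552) = 54.250587.
Therefore gamma(1) = 54.2506 (to 4 decimal places).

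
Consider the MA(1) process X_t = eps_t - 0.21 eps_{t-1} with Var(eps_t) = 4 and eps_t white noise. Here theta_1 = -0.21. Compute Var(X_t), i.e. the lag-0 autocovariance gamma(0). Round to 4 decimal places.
\gamma(0) = 4.1764

For an MA(q) process X_t = eps_t + sum_i theta_i eps_{t-i} with
Var(eps_t) = sigma^2, the variance is
  gamma(0) = sigma^2 * (1 + sum_i theta_i^2).
  sum_i theta_i^2 = (-0.21)^2 = 0.0441.
  gamma(0) = 4 * (1 + 0.0441) = 4 * 1.0441 = 4.1764.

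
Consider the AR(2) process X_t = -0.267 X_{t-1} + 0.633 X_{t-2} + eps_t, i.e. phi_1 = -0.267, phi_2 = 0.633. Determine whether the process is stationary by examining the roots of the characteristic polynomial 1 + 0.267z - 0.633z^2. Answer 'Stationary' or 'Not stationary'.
\text{Stationary}

The AR(p) characteristic polynomial is P(z) = 1 + 0.267z - 0.633z^2.
Stationarity requires all roots to lie outside the unit circle, i.e. |z| > 1 for every root.
Set 1 + (0.267) z + (-0.633) z^2 = 0, i.e. a z^2 + b z + c = 0 with a = -0.633, b = 0.267, c = 1.
Discriminant D = b^2 - 4ac = (0.267)^2 - 4*(-0.633)*1 = 0.071289 - (-2.532) = 2.603289.
D >= 0, so the roots are real: z = (-b +/- sqrt(D)) / (2a) = (-0.267 +/- 1.613471) / (-1.266).
  z_1 = (-0.267 + 1.613471) / (-1.266) = -1.0636,   |z_1| = 1.0636.
  z_2 = (-0.267 - 1.613471) / (-1.266) = 1.4854,   |z_2| = 1.4854.
Moduli of all roots: 1.0636, 1.4854.
All moduli strictly greater than 1? Yes.
Verdict: Stationary.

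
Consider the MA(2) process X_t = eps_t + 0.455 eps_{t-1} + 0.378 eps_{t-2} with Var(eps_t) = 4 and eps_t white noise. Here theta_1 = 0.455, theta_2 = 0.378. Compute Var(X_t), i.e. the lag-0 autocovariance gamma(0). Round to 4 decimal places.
\gamma(0) = 5.3996

For an MA(q) process X_t = eps_t + sum_i theta_i eps_{t-i} with
Var(eps_t) = sigma^2, the variance is
  gamma(0) = sigma^2 * (1 + sum_i theta_i^2).
  sum_i theta_i^2 = (0.455)^2 + (0.378)^2 = 0.207025 + 0.142884 = 0.349909.
  gamma(0) = 4 * (1 + 0.349909) = 4 * 1.349909 = 5.399636, which rounds to 5.3996.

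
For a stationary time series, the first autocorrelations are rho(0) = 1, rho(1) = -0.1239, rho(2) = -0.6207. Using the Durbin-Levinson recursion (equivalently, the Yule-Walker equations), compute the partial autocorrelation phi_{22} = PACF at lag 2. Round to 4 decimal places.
\phi_{22} = -0.6460

The PACF at lag k is phi_{kk}, the last component of the solution
to the Yule-Walker system G_k phi = r_k where
  (G_k)_{ij} = rho(|i - j|), (r_k)_i = rho(i), i,j = 1..k.
Equivalently, Durbin-Levinson gives phi_{kk} iteratively:
  phi_{11} = rho(1)
  phi_{kk} = [rho(k) - sum_{j=1..k-1} phi_{k-1,j} rho(k-j)]
            / [1 - sum_{j=1..k-1} phi_{k-1,j} rho(j)],
  phi_{k,j} = phi_{k-1,j} - phi_{kk} phi_{k-1,k-j},  j = 1..k-1.
Step k = 1:
  phi_11 = rho(1) = -0.1239.
Step k = 2:
  phi_22 = [rho(2) - phi_11 rho(1)] / [1 - phi_11 rho(1)] = [-0.6207 - (-0.1239)(-0.1239)] / [1 - (-0.1239)(-0.1239)]
         = -0.63605121 / 0.98464879 = -0.646.
Therefore phi_{22} = -0.6460.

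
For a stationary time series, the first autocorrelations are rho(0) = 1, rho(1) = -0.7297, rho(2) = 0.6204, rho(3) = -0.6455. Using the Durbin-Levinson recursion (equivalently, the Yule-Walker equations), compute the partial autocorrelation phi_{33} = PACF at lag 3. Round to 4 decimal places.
\phi_{33} = -0.3120

The PACF at lag k is phi_{kk}, the last component of the solution
to the Yule-Walker system G_k phi = r_k where
  (G_k)_{ij} = rho(|i - j|), (r_k)_i = rho(i), i,j = 1..k.
Equivalently, Durbin-Levinson gives phi_{kk} iteratively:
  phi_{11} = rho(1)
  phi_{kk} = [rho(k) - sum_{j=1..k-1} phi_{k-1,j} rho(k-j)]
            / [1 - sum_{j=1..k-1} phi_{k-1,j} rho(j)],
  phi_{k,j} = phi_{k-1,j} - phi_{kk} phi_{k-1,k-j},  j = 1..k-1.
Step k = 1:
  phi_11 = rho(1) = -0.7297.
Step k = 2:
  phi_22 = [rho(2) - phi_11 rho(1)] / [1 - phi_11 rho(1)] = [0.6204 - (-0.7297)(-0.7297)] / [1 - (-0.7297)(-0.7297)]
         = 0.08793791 / 0.46753791 = 0.188087.
  Update: phi_21 = phi_11 - phi_22 phi_11 = -0.7297 - (0.188087)(-0.7297) = -0.592453.
Step k = 3:
  phi_33 = [rho(3) - phi_21 rho(2) - phi_22 rho(1)] / [1 - phi_21 rho(1) - phi_22 rho(2)]
    numerator   = -0.6455 - (-0.592453)(0.6204) - (0.188087)(-0.7297) = -0.14069506
    denominator = 1 - (-0.592453)(-0.7297) - (0.188087)(0.6204) = 0.45099791
  phi_33 = -0.14069506 / 0.45099791 = -0.312.
Therefore phi_{33} = -0.3120.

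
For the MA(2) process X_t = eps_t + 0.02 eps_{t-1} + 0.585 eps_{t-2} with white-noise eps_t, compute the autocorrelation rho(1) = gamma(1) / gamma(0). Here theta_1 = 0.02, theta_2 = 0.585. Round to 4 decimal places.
\rho(1) = 0.0236

For an MA(q) process with theta_0 = 1, the autocovariance is
  gamma(k) = sigma^2 * sum_{i=0..q-k} theta_i * theta_{i+k},
and rho(k) = gamma(k) / gamma(0). Sigma^2 cancels.
  numerator   = (1)*(0.02) + (0.02)*(0.585) = 0.0317.
  denominator = (1)^2 + (0.02)^2 + (0.585)^2 = 1.342625.
  rho(1) = 0.0317 / 1.342625 = 0.0236.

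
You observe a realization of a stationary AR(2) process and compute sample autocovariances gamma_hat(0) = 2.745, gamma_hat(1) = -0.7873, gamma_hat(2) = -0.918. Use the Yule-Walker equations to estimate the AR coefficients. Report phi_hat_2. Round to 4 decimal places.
\hat\phi_{2} = -0.4540

The Yule-Walker equations for an AR(p) process read, in matrix form,
  Gamma_p phi = r_p,   with   (Gamma_p)_{ij} = gamma(|i - j|),
                       (r_p)_i = gamma(i),   i,j = 1..p.
Substitute the sample gammas (Toeplitz matrix and right-hand side of size 2):
  Gamma_p = [[2.745, -0.7873], [-0.7873, 2.745]]
  r_p     = [-0.7873, -0.918]
Written out:
  2.745 phi_1 - 0.7873 phi_2 = -0.7873
  -0.7873 phi_1 + 2.745 phi_2 = -0.918
Solve by Cramer's rule:
  det = gamma(0)^2 - gamma(1)^2 = (2.745)^2 - (-0.7873)^2 = 7.535025 - 0.61984129 = 6.91518371
  phi_hat_1 = [gamma(1) gamma(0) - gamma(1) gamma(2)] / det = [(-0.7873)(2.745) - (-0.7873)(-0.918)] / 6.91518371 = -2.8838799 / 6.91518371 = -0.417
  phi_hat_2 = [gamma(0) gamma(2) - gamma(1)^2] / det = [(2.745)(-0.918) - (-0.7873)^2] / 6.91518371 = -3.13975129 / 6.91518371 = -0.454
So phi_hat = [-0.4170, -0.4540].
Therefore phi_hat_2 = -0.4540.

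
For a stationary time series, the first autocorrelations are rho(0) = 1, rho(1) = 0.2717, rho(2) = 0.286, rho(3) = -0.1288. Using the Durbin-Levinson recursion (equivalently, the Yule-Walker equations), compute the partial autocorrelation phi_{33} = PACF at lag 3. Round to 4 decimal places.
\phi_{33} = -0.2860

The PACF at lag k is phi_{kk}, the last component of the solution
to the Yule-Walker system G_k phi = r_k where
  (G_k)_{ij} = rho(|i - j|), (r_k)_i = rho(i), i,j = 1..k.
Equivalently, Durbin-Levinson gives phi_{kk} iteratively:
  phi_{11} = rho(1)
  phi_{kk} = [rho(k) - sum_{j=1..k-1} phi_{k-1,j} rho(k-j)]
            / [1 - sum_{j=1..k-1} phi_{k-1,j} rho(j)],
  phi_{k,j} = phi_{k-1,j} - phi_{kk} phi_{k-1,k-j},  j = 1..k-1.
Step k = 1:
  phi_11 = rho(1) = 0.2717.
Step k = 2:
  phi_22 = [rho(2) - phi_11 rho(1)] / [1 - phi_11 rho(1)] = [0.286 - (0.2717)(0.2717)] / [1 - (0.2717)(0.2717)]
         = 0.21217911 / 0.92617911 = 0.229091.
  Update: phi_21 = phi_11 - phi_22 phi_11 = 0.2717 - (0.229091)(0.2717) = 0.209456.
Step k = 3:
  phi_33 = [rho(3) - phi_21 rho(2) - phi_22 rho(1)] / [1 - phi_21 rho(1) - phi_22 rho(2)]
    numerator   = -0.1288 - (0.209456)(0.286) - (0.229091)(0.2717) = -0.25094839
    denominator = 1 - (0.209456)(0.2717) - (0.229091)(0.286) = 0.87757083
  phi_33 = -0.25094839 / 0.87757083 = -0.286.
Therefore phi_{33} = -0.2860.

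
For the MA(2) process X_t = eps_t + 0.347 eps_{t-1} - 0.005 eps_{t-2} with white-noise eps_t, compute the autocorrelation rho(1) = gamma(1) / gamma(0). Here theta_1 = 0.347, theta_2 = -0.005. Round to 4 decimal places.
\rho(1) = 0.3082

For an MA(q) process with theta_0 = 1, the autocovariance is
  gamma(k) = sigma^2 * sum_{i=0..q-k} theta_i * theta_{i+k},
and rho(k) = gamma(k) / gamma(0). Sigma^2 cancels.
  numerator   = (1)*(0.347) + (0.347)*(-0.005) = 0.345265.
  denominator = (1)^2 + (0.347)^2 + (-0.005)^2 = 1.120434.
  rho(1) = 0.345265 / 1.120434 = 0.3082.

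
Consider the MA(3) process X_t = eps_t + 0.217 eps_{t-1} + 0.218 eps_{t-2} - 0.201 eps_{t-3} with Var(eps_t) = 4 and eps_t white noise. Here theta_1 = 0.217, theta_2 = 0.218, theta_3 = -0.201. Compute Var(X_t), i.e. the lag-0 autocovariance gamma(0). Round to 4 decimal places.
\gamma(0) = 4.5401

For an MA(q) process X_t = eps_t + sum_i theta_i eps_{t-i} with
Var(eps_t) = sigma^2, the variance is
  gamma(0) = sigma^2 * (1 + sum_i theta_i^2).
  sum_i theta_i^2 = (0.217)^2 + (0.218)^2 + (-0.201)^2 = 0.047089 + 0.047524 + 0.040401 = 0.135014.
  gamma(0) = 4 * (1 + 0.135014) = 4 * 1.135014 = 4.540056, which rounds to 4.5401.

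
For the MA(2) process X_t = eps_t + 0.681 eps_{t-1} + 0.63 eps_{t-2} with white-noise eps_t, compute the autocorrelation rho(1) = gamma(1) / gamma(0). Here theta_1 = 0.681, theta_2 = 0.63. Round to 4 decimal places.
\rho(1) = 0.5966

For an MA(q) process with theta_0 = 1, the autocovariance is
  gamma(k) = sigma^2 * sum_{i=0..q-k} theta_i * theta_{i+k},
and rho(k) = gamma(k) / gamma(0). Sigma^2 cancels.
  numerator   = (1)*(0.681) + (0.681)*(0.63) = 1.11003.
  denominator = (1)^2 + (0.681)^2 + (0.63)^2 = 1.860661.
  rho(1) = 1.11003 / 1.860661 = 0.5966.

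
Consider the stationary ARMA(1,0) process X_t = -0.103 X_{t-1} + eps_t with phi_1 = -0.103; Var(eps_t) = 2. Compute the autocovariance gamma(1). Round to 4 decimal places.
\gamma(1) = -0.2082

Multiply the model equation by X_{t-k} and take expectations. With theta_0 = psi_0 = 1 and psi_j the MA(infinity) weights, this gives
  gamma(k) - sum_i phi_i gamma(k-i) = c_k,
  c_k = sigma^2 * sum_{j=k..q} theta_j psi_{j-k}   (c_k = 0 for k > q),
using gamma(-m) = gamma(m).
Pure AR (q = 0): c_0 = sigma^2 = 2, c_k = 0 for k >= 1.
Equations for k = 0 and k = 1 (AR order 1):
  gamma(0) = phi_1 gamma(1) + c_0
  gamma(1) = phi_1 gamma(0) + c_1
Substituting the second into the first: gamma(0) (1 - phi_1^2) = c_0 + phi_1 c_1, so
  gamma(0) = c_0 / (1 - phi_1^2) = 2 / (1 - (-0.103)^2) = 2 / 0.989391 = 2.021446.
  gamma(1) = phi_1 gamma(0) = (-0.103)(2.021446) = -0.208209.
Therefore gamma(1) = -0.2082 (to 4 decimal places).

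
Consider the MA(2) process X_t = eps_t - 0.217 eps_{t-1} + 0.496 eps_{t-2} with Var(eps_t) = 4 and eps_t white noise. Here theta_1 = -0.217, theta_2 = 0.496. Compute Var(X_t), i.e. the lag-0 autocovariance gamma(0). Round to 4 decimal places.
\gamma(0) = 5.1724

For an MA(q) process X_t = eps_t + sum_i theta_i eps_{t-i} with
Var(eps_t) = sigma^2, the variance is
  gamma(0) = sigma^2 * (1 + sum_i theta_i^2).
  sum_i theta_i^2 = (-0.217)^2 + (0.496)^2 = 0.047089 + 0.246016 = 0.293105.
  gamma(0) = 4 * (1 + 0.293105) = 4 * 1.293105 = 5.17242, which rounds to 5.1724.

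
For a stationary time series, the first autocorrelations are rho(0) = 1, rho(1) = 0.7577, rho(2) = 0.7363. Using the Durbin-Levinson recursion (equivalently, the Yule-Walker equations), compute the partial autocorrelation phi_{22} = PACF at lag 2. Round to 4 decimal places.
\phi_{22} = 0.3808

The PACF at lag k is phi_{kk}, the last component of the solution
to the Yule-Walker system G_k phi = r_k where
  (G_k)_{ij} = rho(|i - j|), (r_k)_i = rho(i), i,j = 1..k.
Equivalently, Durbin-Levinson gives phi_{kk} iteratively:
  phi_{11} = rho(1)
  phi_{kk} = [rho(k) - sum_{j=1..k-1} phi_{k-1,j} rho(k-j)]
            / [1 - sum_{j=1..k-1} phi_{k-1,j} rho(j)],
  phi_{k,j} = phi_{k-1,j} - phi_{kk} phi_{k-1,k-j},  j = 1..k-1.
Step k = 1:
  phi_11 = rho(1) = 0.7577.
Step k = 2:
  phi_22 = [rho(2) - phi_11 rho(1)] / [1 - phi_11 rho(1)] = [0.7363 - (0.7577)(0.7577)] / [1 - (0.7577)(0.7577)]
         = 0.16219071 / 0.42589071 = 0.3808.
Therefore phi_{22} = 0.3808.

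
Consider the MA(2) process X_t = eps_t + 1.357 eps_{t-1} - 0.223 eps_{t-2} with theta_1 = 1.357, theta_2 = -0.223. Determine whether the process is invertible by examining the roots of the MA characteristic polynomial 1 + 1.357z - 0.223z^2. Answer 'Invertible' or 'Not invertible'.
\text{Not invertible}

The MA(q) characteristic polynomial is P(z) = 1 + 1.357z - 0.223z^2.
Invertibility requires all roots to lie outside the unit circle, i.e. |z| > 1 for every root.
Set 1 + (1.357) z + (-0.223) z^2 = 0, i.e. a z^2 + b z + c = 0 with a = -0.223, b = 1.357, c = 1.
Discriminant D = b^2 - 4ac = (1.357)^2 - 4*(-0.223)*1 = 1.841449 - (-0.892) = 2.733449.
D >= 0, so the roots are real: z = (-b +/- sqrt(D)) / (2a) = (-1.357 +/- 1.653315) / (-0.446).
  z_1 = (-1.357 + 1.653315) / (-0.446) = -0.6644,   |z_1| = 0.6644.
  z_2 = (-1.357 - 1.653315) / (-0.446) = 6.7496,   |z_2| = 6.7496.
Moduli of all roots: 0.6644, 6.7496.
All moduli strictly greater than 1? No.
Verdict: Not invertible.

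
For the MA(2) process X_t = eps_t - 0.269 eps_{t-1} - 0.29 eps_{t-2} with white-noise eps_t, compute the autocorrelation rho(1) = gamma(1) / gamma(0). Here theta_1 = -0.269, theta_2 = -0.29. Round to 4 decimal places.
\rho(1) = -0.1652

For an MA(q) process with theta_0 = 1, the autocovariance is
  gamma(k) = sigma^2 * sum_{i=0..q-k} theta_i * theta_{i+k},
and rho(k) = gamma(k) / gamma(0). Sigma^2 cancels.
  numerator   = (1)*(-0.269) + (-0.269)*(-0.29) = -0.19099.
  denominator = (1)^2 + (-0.269)^2 + (-0.29)^2 = 1.156461.
  rho(1) = -0.19099 / 1.156461 = -0.1652.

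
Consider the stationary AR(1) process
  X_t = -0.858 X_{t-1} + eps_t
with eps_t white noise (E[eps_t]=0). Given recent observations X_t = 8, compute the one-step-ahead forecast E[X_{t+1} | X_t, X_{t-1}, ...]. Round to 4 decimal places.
E[X_{t+1} \mid \mathcal F_t] = -6.8640

For an AR(p) model X_t = c + sum_i phi_i X_{t-i} + eps_t, the
one-step-ahead conditional mean is
  E[X_{t+1} | X_t, ...] = c + sum_i phi_i X_{t+1-i}.
Substitute known values:
  E[X_{t+1} | ...] = (-0.858) * (8)
                   = -6.8640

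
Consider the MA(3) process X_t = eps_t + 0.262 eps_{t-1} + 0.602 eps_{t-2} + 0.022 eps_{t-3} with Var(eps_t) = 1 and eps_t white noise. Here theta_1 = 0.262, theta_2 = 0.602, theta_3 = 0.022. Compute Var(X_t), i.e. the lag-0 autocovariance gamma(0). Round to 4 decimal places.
\gamma(0) = 1.4315

For an MA(q) process X_t = eps_t + sum_i theta_i eps_{t-i} with
Var(eps_t) = sigma^2, the variance is
  gamma(0) = sigma^2 * (1 + sum_i theta_i^2).
  sum_i theta_i^2 = (0.262)^2 + (0.602)^2 + (0.022)^2 = 0.068644 + 0.362404 + 0.000484 = 0.431532.
  gamma(0) = 1 * (1 + 0.431532) = 1 * 1.431532 = 1.431532, which rounds to 1.4315.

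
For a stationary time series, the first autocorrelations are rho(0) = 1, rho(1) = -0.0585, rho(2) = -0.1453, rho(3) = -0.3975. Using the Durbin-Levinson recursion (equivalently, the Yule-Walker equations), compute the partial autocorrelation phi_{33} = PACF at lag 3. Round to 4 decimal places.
\phi_{33} = -0.4269

The PACF at lag k is phi_{kk}, the last component of the solution
to the Yule-Walker system G_k phi = r_k where
  (G_k)_{ij} = rho(|i - j|), (r_k)_i = rho(i), i,j = 1..k.
Equivalently, Durbin-Levinson gives phi_{kk} iteratively:
  phi_{11} = rho(1)
  phi_{kk} = [rho(k) - sum_{j=1..k-1} phi_{k-1,j} rho(k-j)]
            / [1 - sum_{j=1..k-1} phi_{k-1,j} rho(j)],
  phi_{k,j} = phi_{k-1,j} - phi_{kk} phi_{k-1,k-j},  j = 1..k-1.
Step k = 1:
  phi_11 = rho(1) = -0.0585.
Step k = 2:
  phi_22 = [rho(2) - phi_11 rho(1)] / [1 - phi_11 rho(1)] = [-0.1453 - (-0.0585)(-0.0585)] / [1 - (-0.0585)(-0.0585)]
         = -0.14872225 / 0.99657775 = -0.149233.
  Update: phi_21 = phi_11 - phi_22 phi_11 = -0.0585 - (-0.149233)(-0.0585) = -0.06723.
Step k = 3:
  phi_33 = [rho(3) - phi_21 rho(2) - phi_22 rho(1)] / [1 - phi_21 rho(1) - phi_22 rho(2)]
    numerator   = -0.3975 - (-0.06723)(-0.1453) - (-0.149233)(-0.0585) = -0.41599867
    denominator = 1 - (-0.06723)(-0.0585) - (-0.149233)(-0.1453) = 0.97438349
  phi_33 = -0.41599867 / 0.97438349 = -0.4269.
Therefore phi_{33} = -0.4269.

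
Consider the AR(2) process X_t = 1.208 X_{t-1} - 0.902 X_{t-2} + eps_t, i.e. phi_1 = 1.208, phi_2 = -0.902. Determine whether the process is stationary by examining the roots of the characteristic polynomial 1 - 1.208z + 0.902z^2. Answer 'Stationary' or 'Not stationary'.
\text{Stationary}

The AR(p) characteristic polynomial is P(z) = 1 - 1.208z + 0.902z^2.
Stationarity requires all roots to lie outside the unit circle, i.e. |z| > 1 for every root.
Set 1 + (-1.208) z + (0.902) z^2 = 0, i.e. a z^2 + b z + c = 0 with a = 0.902, b = -1.208, c = 1.
Discriminant D = b^2 - 4ac = (-1.208)^2 - 4*(0.902)*1 = 1.459264 - (3.608) = -2.148736.
D < 0, so the roots are the complex-conjugate pair z = (-b +/- i sqrt(-D)) / (2a) = 0.6696 +/- 0.8126i.
For a conjugate pair |z|^2 = z * conj(z) = (product of roots) = c/a = 1/(0.902) = 1.108647, so |z| = sqrt(1.108647) = 1.0529 for both roots.
Moduli of all roots: 1.0529, 1.0529.
All moduli strictly greater than 1? Yes.
Verdict: Stationary.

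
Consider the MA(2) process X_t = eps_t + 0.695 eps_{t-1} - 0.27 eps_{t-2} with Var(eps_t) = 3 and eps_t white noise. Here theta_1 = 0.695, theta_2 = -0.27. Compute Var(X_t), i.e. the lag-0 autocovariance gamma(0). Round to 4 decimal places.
\gamma(0) = 4.6678

For an MA(q) process X_t = eps_t + sum_i theta_i eps_{t-i} with
Var(eps_t) = sigma^2, the variance is
  gamma(0) = sigma^2 * (1 + sum_i theta_i^2).
  sum_i theta_i^2 = (0.695)^2 + (-0.27)^2 = 0.483025 + 0.0729 = 0.555925.
  gamma(0) = 3 * (1 + 0.555925) = 3 * 1.555925 = 4.667775, which rounds to 4.6678.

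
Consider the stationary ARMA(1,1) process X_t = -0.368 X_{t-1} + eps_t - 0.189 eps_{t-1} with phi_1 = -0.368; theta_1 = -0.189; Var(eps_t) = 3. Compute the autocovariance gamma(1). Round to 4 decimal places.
\gamma(1) = -2.0672

Multiply the model equation by X_{t-k} and take expectations. With theta_0 = psi_0 = 1 and psi_j the MA(infinity) weights, this gives
  gamma(k) - sum_i phi_i gamma(k-i) = c_k,
  c_k = sigma^2 * sum_{j=k..q} theta_j psi_{j-k}   (c_k = 0 for k > q),
using gamma(-m) = gamma(m).
psi-weights needed (psi_j = theta_j + sum_i phi_i psi_{j-i}):
  psi_1 = theta_1 + phi_1 = -0.189 + (-0.368) = -0.557
Right-hand sides:
  c_0 = sigma^2 (1 + theta_1 psi_1) = 3 * (1 + (-0.189)(-0.557)) = 3 * 1.105273 = 3.315819
  c_1 = sigma^2 theta_1 = 3 * (-0.189) = -0.567
  c_2 = 0
Equations for k = 0 and k = 1 (AR order 1):
  gamma(0) = phi_1 gamma(1) + c_0
  gamma(1) = phi_1 gamma(0) + c_1
Substituting the second into the first: gamma(0) (1 - phi_1^2) = c_0 + phi_1 c_1, so
  gamma(0) = (c_0 + phi_1 c_1) / (1 - phi_1^2) = (3.315819 + (-0.368)(-0.567)) / (1 - (-0.368)^2) = 3.524475 / 0.864576 = 4.076536.
  gamma(1) = phi_1 gamma(0) + c_1 = (-0.368)(4.076536) + (-0.567) = -2.067165.
Therefore gamma(1) = -2.0672 (to 4 decimal places).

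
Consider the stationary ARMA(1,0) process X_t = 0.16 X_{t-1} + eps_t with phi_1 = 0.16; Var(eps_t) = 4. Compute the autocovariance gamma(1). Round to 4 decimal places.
\gamma(1) = 0.6568

Multiply the model equation by X_{t-k} and take expectations. With theta_0 = psi_0 = 1 and psi_j the MA(infinity) weights, this gives
  gamma(k) - sum_i phi_i gamma(k-i) = c_k,
  c_k = sigma^2 * sum_{j=k..q} theta_j psi_{j-k}   (c_k = 0 for k > q),
using gamma(-m) = gamma(m).
Pure AR (q = 0): c_0 = sigma^2 = 4, c_k = 0 for k >= 1.
Equations for k = 0 and k = 1 (AR order 1):
  gamma(0) = phi_1 gamma(1) + c_0
  gamma(1) = phi_1 gamma(0) + c_1
Substituting the second into the first: gamma(0) (1 - phi_1^2) = c_0 + phi_1 c_1, so
  gamma(0) = c_0 / (1 - phi_1^2) = 4 / (1 - (0.16)^2) = 4 / 0.9744 = 4.10509.
  gamma(1) = phi_1 gamma(0) = (0.16)(4.10509) = 0.656814.
Therefore gamma(1) = 0.6568 (to 4 decimal places).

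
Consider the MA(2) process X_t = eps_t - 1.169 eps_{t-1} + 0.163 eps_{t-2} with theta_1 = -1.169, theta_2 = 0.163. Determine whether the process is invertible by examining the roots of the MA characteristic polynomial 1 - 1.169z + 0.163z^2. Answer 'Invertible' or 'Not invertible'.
\text{Not invertible}

The MA(q) characteristic polynomial is P(z) = 1 - 1.169z + 0.163z^2.
Invertibility requires all roots to lie outside the unit circle, i.e. |z| > 1 for every root.
Set 1 + (-1.169) z + (0.163) z^2 = 0, i.e. a z^2 + b z + c = 0 with a = 0.163, b = -1.169, c = 1.
Discriminant D = b^2 - 4ac = (-1.169)^2 - 4*(0.163)*1 = 1.366561 - (0.652) = 0.714561.
D >= 0, so the roots are real: z = (-b +/- sqrt(D)) / (2a) = (1.169 +/- 0.845317) / (0.326).
  z_1 = (1.169 + 0.845317) / (0.326) = 6.1789,   |z_1| = 6.1789.
  z_2 = (1.169 - 0.845317) / (0.326) = 0.9929,   |z_2| = 0.9929.
Moduli of all roots: 6.1789, 0.9929.
All moduli strictly greater than 1? No.
Verdict: Not invertible.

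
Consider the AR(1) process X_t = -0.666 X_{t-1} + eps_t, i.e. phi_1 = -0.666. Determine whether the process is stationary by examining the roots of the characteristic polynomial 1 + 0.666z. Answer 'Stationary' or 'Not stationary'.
\text{Stationary}

The AR(p) characteristic polynomial is P(z) = 1 + 0.666z.
Stationarity requires all roots to lie outside the unit circle, i.e. |z| > 1 for every root.
This is linear in z: 1 + (0.666) z = 0  =>  z = -1/(0.666) = -1.501502,  |z| = 1.501502.
Moduli of all roots: 1.5015.
All moduli strictly greater than 1? Yes.
Verdict: Stationary.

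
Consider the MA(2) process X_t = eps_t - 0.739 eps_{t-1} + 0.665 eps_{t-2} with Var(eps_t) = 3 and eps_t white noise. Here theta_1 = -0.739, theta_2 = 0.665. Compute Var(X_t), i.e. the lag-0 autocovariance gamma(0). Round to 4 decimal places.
\gamma(0) = 5.9650

For an MA(q) process X_t = eps_t + sum_i theta_i eps_{t-i} with
Var(eps_t) = sigma^2, the variance is
  gamma(0) = sigma^2 * (1 + sum_i theta_i^2).
  sum_i theta_i^2 = (-0.739)^2 + (0.665)^2 = 0.546121 + 0.442225 = 0.988346.
  gamma(0) = 3 * (1 + 0.988346) = 3 * 1.988346 = 5.965038, which rounds to 5.9650.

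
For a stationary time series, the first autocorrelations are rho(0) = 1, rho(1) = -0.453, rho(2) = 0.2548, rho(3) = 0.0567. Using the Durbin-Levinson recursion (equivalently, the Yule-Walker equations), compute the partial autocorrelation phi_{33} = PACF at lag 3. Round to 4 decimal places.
\phi_{33} = 0.2440

The PACF at lag k is phi_{kk}, the last component of the solution
to the Yule-Walker system G_k phi = r_k where
  (G_k)_{ij} = rho(|i - j|), (r_k)_i = rho(i), i,j = 1..k.
Equivalently, Durbin-Levinson gives phi_{kk} iteratively:
  phi_{11} = rho(1)
  phi_{kk} = [rho(k) - sum_{j=1..k-1} phi_{k-1,j} rho(k-j)]
            / [1 - sum_{j=1..k-1} phi_{k-1,j} rho(j)],
  phi_{k,j} = phi_{k-1,j} - phi_{kk} phi_{k-1,k-j},  j = 1..k-1.
Step k = 1:
  phi_11 = rho(1) = -0.453.
Step k = 2:
  phi_22 = [rho(2) - phi_11 rho(1)] / [1 - phi_11 rho(1)] = [0.2548 - (-0.453)(-0.453)] / [1 - (-0.453)(-0.453)]
         = 0.049591 / 0.794791 = 0.062395.
  Update: phi_21 = phi_11 - phi_22 phi_11 = -0.453 - (0.062395)(-0.453) = -0.424735.
Step k = 3:
  phi_33 = [rho(3) - phi_21 rho(2) - phi_22 rho(1)] / [1 - phi_21 rho(1) - phi_22 rho(2)]
    numerator   = 0.0567 - (-0.424735)(0.2548) - (0.062395)(-0.453) = 0.19318744
    denominator = 1 - (-0.424735)(-0.453) - (0.062395)(0.2548) = 0.79169677
  phi_33 = 0.19318744 / 0.79169677 = 0.244.
Therefore phi_{33} = 0.2440.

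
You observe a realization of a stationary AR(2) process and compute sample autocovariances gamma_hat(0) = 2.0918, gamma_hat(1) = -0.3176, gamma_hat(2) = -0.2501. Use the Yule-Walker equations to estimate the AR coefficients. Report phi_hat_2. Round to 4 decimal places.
\hat\phi_{2} = -0.1460

The Yule-Walker equations for an AR(p) process read, in matrix form,
  Gamma_p phi = r_p,   with   (Gamma_p)_{ij} = gamma(|i - j|),
                       (r_p)_i = gamma(i),   i,j = 1..p.
Substitute the sample gammas (Toeplitz matrix and right-hand side of size 2):
  Gamma_p = [[2.0918, -0.3176], [-0.3176, 2.0918]]
  r_p     = [-0.3176, -0.2501]
Written out:
  2.0918 phi_1 - 0.3176 phi_2 = -0.3176
  -0.3176 phi_1 + 2.0918 phi_2 = -0.2501
Solve by Cramer's rule:
  det = gamma(0)^2 - gamma(1)^2 = (2.0918)^2 - (-0.3176)^2 = 4.37562724 - 0.10086976 = 4.27475748
  phi_hat_1 = [gamma(1) gamma(0) - gamma(1) gamma(2)] / det = [(-0.3176)(2.0918) - (-0.3176)(-0.2501)] / 4.27475748 = -0.74378744 / 4.27475748 = -0.174
  phi_hat_2 = [gamma(0) gamma(2) - gamma(1)^2] / det = [(2.0918)(-0.2501) - (-0.3176)^2] / 4.27475748 = -0.62402894 / 4.27475748 = -0.146
So phi_hat = [-0.1740, -0.1460].
Therefore phi_hat_2 = -0.1460.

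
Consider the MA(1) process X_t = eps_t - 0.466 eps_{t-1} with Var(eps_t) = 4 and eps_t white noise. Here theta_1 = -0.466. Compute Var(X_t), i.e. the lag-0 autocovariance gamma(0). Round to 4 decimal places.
\gamma(0) = 4.8686

For an MA(q) process X_t = eps_t + sum_i theta_i eps_{t-i} with
Var(eps_t) = sigma^2, the variance is
  gamma(0) = sigma^2 * (1 + sum_i theta_i^2).
  sum_i theta_i^2 = (-0.466)^2 = 0.217156.
  gamma(0) = 4 * (1 + 0.217156) = 4 * 1.217156 = 4.868624, which rounds to 4.8686.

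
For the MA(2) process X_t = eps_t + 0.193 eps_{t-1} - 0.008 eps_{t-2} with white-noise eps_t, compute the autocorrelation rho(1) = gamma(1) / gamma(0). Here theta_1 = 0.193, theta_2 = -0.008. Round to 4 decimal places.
\rho(1) = 0.1846

For an MA(q) process with theta_0 = 1, the autocovariance is
  gamma(k) = sigma^2 * sum_{i=0..q-k} theta_i * theta_{i+k},
and rho(k) = gamma(k) / gamma(0). Sigma^2 cancels.
  numerator   = (1)*(0.193) + (0.193)*(-0.008) = 0.191456.
  denominator = (1)^2 + (0.193)^2 + (-0.008)^2 = 1.037313.
  rho(1) = 0.191456 / 1.037313 = 0.1846.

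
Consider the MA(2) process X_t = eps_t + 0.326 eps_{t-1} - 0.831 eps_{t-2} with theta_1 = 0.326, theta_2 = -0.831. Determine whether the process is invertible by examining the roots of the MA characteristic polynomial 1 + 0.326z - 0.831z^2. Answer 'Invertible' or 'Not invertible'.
\text{Not invertible}

The MA(q) characteristic polynomial is P(z) = 1 + 0.326z - 0.831z^2.
Invertibility requires all roots to lie outside the unit circle, i.e. |z| > 1 for every root.
Set 1 + (0.326) z + (-0.831) z^2 = 0, i.e. a z^2 + b z + c = 0 with a = -0.831, b = 0.326, c = 1.
Discriminant D = b^2 - 4ac = (0.326)^2 - 4*(-0.831)*1 = 0.106276 - (-3.324) = 3.430276.
D >= 0, so the roots are real: z = (-b +/- sqrt(D)) / (2a) = (-0.326 +/- 1.8521) / (-1.662).
  z_1 = (-0.326 + 1.8521) / (-1.662) = -0.9182,   |z_1| = 0.9182.
  z_2 = (-0.326 - 1.8521) / (-1.662) = 1.3105,   |z_2| = 1.3105.
Moduli of all roots: 0.9182, 1.3105.
All moduli strictly greater than 1? No.
Verdict: Not invertible.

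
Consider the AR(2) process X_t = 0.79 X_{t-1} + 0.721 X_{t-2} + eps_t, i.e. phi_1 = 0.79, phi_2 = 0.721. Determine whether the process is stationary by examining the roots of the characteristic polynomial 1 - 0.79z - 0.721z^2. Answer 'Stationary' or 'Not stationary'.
\text{Not stationary}

The AR(p) characteristic polynomial is P(z) = 1 - 0.79z - 0.721z^2.
Stationarity requires all roots to lie outside the unit circle, i.e. |z| > 1 for every root.
Set 1 + (-0.79) z + (-0.721) z^2 = 0, i.e. a z^2 + b z + c = 0 with a = -0.721, b = -0.79, c = 1.
Discriminant D = b^2 - 4ac = (-0.79)^2 - 4*(-0.721)*1 = 0.6241 - (-2.884) = 3.5081.
D >= 0, so the roots are real: z = (-b +/- sqrt(D)) / (2a) = (0.79 +/- 1.872992) / (-1.442).
  z_1 = (0.79 + 1.872992) / (-1.442) = -1.8467,   |z_1| = 1.8467.
  z_2 = (0.79 - 1.872992) / (-1.442) = 0.751,   |z_2| = 0.751.
Moduli of all roots: 1.8467, 0.7510.
All moduli strictly greater than 1? No.
Verdict: Not stationary.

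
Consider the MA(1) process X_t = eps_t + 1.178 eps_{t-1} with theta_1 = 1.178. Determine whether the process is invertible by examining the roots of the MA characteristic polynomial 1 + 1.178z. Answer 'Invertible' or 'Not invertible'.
\text{Not invertible}

The MA(q) characteristic polynomial is P(z) = 1 + 1.178z.
Invertibility requires all roots to lie outside the unit circle, i.e. |z| > 1 for every root.
This is linear in z: 1 + (1.178) z = 0  =>  z = -1/(1.178) = -0.848896,  |z| = 0.848896.
Moduli of all roots: 0.8489.
All moduli strictly greater than 1? No.
Verdict: Not invertible.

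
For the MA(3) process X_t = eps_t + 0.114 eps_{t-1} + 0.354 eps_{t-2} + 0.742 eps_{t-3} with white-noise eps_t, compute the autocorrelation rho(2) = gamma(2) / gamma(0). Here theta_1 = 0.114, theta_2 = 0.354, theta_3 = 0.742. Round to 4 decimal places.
\rho(2) = 0.2597

For an MA(q) process with theta_0 = 1, the autocovariance is
  gamma(k) = sigma^2 * sum_{i=0..q-k} theta_i * theta_{i+k},
and rho(k) = gamma(k) / gamma(0). Sigma^2 cancels.
  numerator   = (1)*(0.354) + (0.114)*(0.742) = 0.438588.
  denominator = (1)^2 + (0.114)^2 + (0.354)^2 + (0.742)^2 = 1.688876.
  rho(2) = 0.438588 / 1.688876 = 0.2597.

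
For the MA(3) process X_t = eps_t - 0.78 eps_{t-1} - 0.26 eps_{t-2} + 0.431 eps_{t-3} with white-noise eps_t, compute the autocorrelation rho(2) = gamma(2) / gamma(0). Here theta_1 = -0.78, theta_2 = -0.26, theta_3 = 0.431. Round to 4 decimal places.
\rho(2) = -0.3202

For an MA(q) process with theta_0 = 1, the autocovariance is
  gamma(k) = sigma^2 * sum_{i=0..q-k} theta_i * theta_{i+k},
and rho(k) = gamma(k) / gamma(0). Sigma^2 cancels.
  numerator   = (1)*(-0.26) + (-0.78)*(0.431) = -0.59618.
  denominator = (1)^2 + (-0.78)^2 + (-0.26)^2 + (0.431)^2 = 1.861761.
  rho(2) = -0.59618 / 1.861761 = -0.3202.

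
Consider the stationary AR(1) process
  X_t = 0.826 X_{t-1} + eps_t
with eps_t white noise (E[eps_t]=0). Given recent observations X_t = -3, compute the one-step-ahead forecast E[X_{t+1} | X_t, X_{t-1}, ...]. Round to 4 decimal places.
E[X_{t+1} \mid \mathcal F_t] = -2.4780

For an AR(p) model X_t = c + sum_i phi_i X_{t-i} + eps_t, the
one-step-ahead conditional mean is
  E[X_{t+1} | X_t, ...] = c + sum_i phi_i X_{t+1-i}.
Substitute known values:
  E[X_{t+1} | ...] = (0.826) * (-3)
                   = -2.4780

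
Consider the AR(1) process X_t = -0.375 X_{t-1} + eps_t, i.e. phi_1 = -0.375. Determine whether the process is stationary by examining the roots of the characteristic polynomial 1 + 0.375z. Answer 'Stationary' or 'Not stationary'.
\text{Stationary}

The AR(p) characteristic polynomial is P(z) = 1 + 0.375z.
Stationarity requires all roots to lie outside the unit circle, i.e. |z| > 1 for every root.
This is linear in z: 1 + (0.375) z = 0  =>  z = -1/(0.375) = -2.666667,  |z| = 2.666667.
Moduli of all roots: 2.6667.
All moduli strictly greater than 1? Yes.
Verdict: Stationary.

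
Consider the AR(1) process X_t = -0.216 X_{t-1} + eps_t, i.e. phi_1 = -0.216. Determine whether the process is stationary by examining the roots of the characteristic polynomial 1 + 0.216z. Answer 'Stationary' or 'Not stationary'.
\text{Stationary}

The AR(p) characteristic polynomial is P(z) = 1 + 0.216z.
Stationarity requires all roots to lie outside the unit circle, i.e. |z| > 1 for every root.
This is linear in z: 1 + (0.216) z = 0  =>  z = -1/(0.216) = -4.62963,  |z| = 4.62963.
Moduli of all roots: 4.6296.
All moduli strictly greater than 1? Yes.
Verdict: Stationary.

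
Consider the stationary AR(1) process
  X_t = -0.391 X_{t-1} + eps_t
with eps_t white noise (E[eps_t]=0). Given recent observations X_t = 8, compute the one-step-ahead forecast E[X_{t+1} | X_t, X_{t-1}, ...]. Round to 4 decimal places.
E[X_{t+1} \mid \mathcal F_t] = -3.1280

For an AR(p) model X_t = c + sum_i phi_i X_{t-i} + eps_t, the
one-step-ahead conditional mean is
  E[X_{t+1} | X_t, ...] = c + sum_i phi_i X_{t+1-i}.
Substitute known values:
  E[X_{t+1} | ...] = (-0.391) * (8)
                   = -3.1280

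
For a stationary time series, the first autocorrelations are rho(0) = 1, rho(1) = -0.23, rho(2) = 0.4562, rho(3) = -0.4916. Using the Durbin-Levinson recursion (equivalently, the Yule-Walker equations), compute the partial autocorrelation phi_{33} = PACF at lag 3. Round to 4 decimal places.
\phi_{33} = -0.4300

The PACF at lag k is phi_{kk}, the last component of the solution
to the Yule-Walker system G_k phi = r_k where
  (G_k)_{ij} = rho(|i - j|), (r_k)_i = rho(i), i,j = 1..k.
Equivalently, Durbin-Levinson gives phi_{kk} iteratively:
  phi_{11} = rho(1)
  phi_{kk} = [rho(k) - sum_{j=1..k-1} phi_{k-1,j} rho(k-j)]
            / [1 - sum_{j=1..k-1} phi_{k-1,j} rho(j)],
  phi_{k,j} = phi_{k-1,j} - phi_{kk} phi_{k-1,k-j},  j = 1..k-1.
Step k = 1:
  phi_11 = rho(1) = -0.23.
Step k = 2:
  phi_22 = [rho(2) - phi_11 rho(1)] / [1 - phi_11 rho(1)] = [0.4562 - (-0.23)(-0.23)] / [1 - (-0.23)(-0.23)]
         = 0.4033 / 0.9471 = 0.425826.
  Update: phi_21 = phi_11 - phi_22 phi_11 = -0.23 - (0.425826)(-0.23) = -0.13206.
Step k = 3:
  phi_33 = [rho(3) - phi_21 rho(2) - phi_22 rho(1)] / [1 - phi_21 rho(1) - phi_22 rho(2)]
    numerator   = -0.4916 - (-0.13206)(0.4562) - (0.425826)(-0.23) = -0.33341421
    denominator = 1 - (-0.13206)(-0.23) - (0.425826)(0.4562) = 0.77536429
  phi_33 = -0.33341421 / 0.77536429 = -0.43.
Therefore phi_{33} = -0.4300.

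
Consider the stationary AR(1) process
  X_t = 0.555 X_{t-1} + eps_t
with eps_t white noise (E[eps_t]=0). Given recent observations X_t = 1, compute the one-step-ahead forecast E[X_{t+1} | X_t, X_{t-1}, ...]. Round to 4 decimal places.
E[X_{t+1} \mid \mathcal F_t] = 0.5550

For an AR(p) model X_t = c + sum_i phi_i X_{t-i} + eps_t, the
one-step-ahead conditional mean is
  E[X_{t+1} | X_t, ...] = c + sum_i phi_i X_{t+1-i}.
Substitute known values:
  E[X_{t+1} | ...] = (0.555) * (1)
                   = 0.5550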